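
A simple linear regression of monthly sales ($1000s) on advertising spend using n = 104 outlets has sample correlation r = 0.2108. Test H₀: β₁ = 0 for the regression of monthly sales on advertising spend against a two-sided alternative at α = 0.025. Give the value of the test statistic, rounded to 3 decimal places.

t = 2.178

t = r·√(n − 2)/√(1 − r²) = 0.2108·√102/√0.955563 = 2.178.
df = n − 2 = 102.
Two-sided p ≈ 0.0317, which is ≥ 0.025, so fail to reject H₀.
The data do not give significant evidence of a linear association between advertising spend and monthly sales.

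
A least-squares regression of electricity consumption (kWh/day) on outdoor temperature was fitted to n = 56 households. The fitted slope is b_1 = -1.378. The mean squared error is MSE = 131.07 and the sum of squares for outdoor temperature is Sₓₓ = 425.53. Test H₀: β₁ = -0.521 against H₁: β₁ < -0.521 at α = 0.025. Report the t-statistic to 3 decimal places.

SE(b_1) = √(MSE/Sₓₓ) = √(131.07/425.53) = 0.554992.
t = (-1.378 − (-0.521)) / 0.554992 = -1.544.
df = n − 2 = 54.
One-sided p ≈ 0.0642, which is ≥ 0.025, so fail to reject H₀.
The data do not give significant evidence that the true slope on outdoor temperature is below -0.521 kWh/day per unit.

t = -1.544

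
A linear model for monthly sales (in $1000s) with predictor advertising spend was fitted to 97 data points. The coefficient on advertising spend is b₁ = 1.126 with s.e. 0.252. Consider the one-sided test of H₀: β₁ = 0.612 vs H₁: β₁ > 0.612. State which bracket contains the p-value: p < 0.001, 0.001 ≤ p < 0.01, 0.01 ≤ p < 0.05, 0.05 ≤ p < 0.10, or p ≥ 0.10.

0.01 ≤ p < 0.05

t = (1.126 − 0.612) / 0.252 = 2.040.
df = n − 2 = 97 − 2 = 95.
One-sided p = P(T_{95} > t) ≈ 0.0221.
So 0.01 ≤ p < 0.05.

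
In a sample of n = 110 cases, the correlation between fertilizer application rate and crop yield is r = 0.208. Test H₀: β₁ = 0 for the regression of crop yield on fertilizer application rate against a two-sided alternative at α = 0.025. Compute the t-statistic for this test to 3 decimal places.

t = r·√(n − 2)/√(1 − r²) = 0.208·√108/√0.956736 = 2.210.
df = n − 2 = 108.
Two-sided p ≈ 0.0292, which is ≥ 0.025, so fail to reject H₀.
The data do not give significant evidence of a linear association between fertilizer application rate and crop yield.

t = 2.210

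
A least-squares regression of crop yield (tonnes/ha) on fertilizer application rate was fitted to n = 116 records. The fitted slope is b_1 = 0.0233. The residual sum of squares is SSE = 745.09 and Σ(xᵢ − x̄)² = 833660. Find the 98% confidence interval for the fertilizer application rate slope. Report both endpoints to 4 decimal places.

MSE = SSE/(n − 2) = 745.09/114 = 6.53588.
SE(b_1) = √(MSE/Sₓₓ) = √(6.53588/833660) = 0.0028.
df = n − 2 = 114.
t* = t_{0.01, 114} = 2.359504.
Margin = t* × SE = 2.359504 × 0.0028 = 0.006607.
CI: 0.0233 ± 0.006607 → (0.0167, 0.0299).
With 98% confidence, each one-unit increase in fertilizer application rate is associated with a change of between 0.0167 and 0.0299 tonnes/ha in crop yield.

(0.0167, 0.0299)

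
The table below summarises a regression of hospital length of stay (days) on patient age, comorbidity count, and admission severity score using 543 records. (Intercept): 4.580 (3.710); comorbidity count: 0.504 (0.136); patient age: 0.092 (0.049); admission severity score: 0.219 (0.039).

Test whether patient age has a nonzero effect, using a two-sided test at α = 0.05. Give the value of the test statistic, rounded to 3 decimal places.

Read off: b = 0.092, SE = 0.049 for patient age.
H₀: β₁ = 0 vs H₁: β₁ ≠ 0.
t = 0.092 / 0.049 = 1.878.
df = n − k − 1 = 543 − 3 − 1 = 539.
Two-sided p ≈ 0.0610, which is ≥ 0.05, so fail to reject H₀.
The data do not give significant evidence of an association between patient age and hospital length of stay, after adjusting for the other predictors.

t = 1.878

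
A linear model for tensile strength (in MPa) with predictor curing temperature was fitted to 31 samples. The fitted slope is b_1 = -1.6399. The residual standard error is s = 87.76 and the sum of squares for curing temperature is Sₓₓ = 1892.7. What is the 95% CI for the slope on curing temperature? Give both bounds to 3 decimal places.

SE(b_1) = s/√Sₓₓ = 87.76/√1892.7 = 2.01723.
df = n − 2 = 29.
t* = t_{0.025, 29} = 2.04523.
Margin = t* × SE = 2.04523 × 2.01723 = 4.12570.
CI: -1.6399 ± 4.12570 → (-5.766, 2.486).
With 95% confidence, each one-unit increase in curing temperature is associated with a change of between -5.766 and 2.486 MPa in tensile strength.

(-5.766, 2.486)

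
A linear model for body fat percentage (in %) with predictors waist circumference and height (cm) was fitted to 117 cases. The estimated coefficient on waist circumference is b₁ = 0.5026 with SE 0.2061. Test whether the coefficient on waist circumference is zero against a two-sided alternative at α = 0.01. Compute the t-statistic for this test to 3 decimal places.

H₀: β₁ = 0 vs H₁: β₁ ≠ 0.
t = (b₁ − β₁⁰)/SE = 0.5026 / 0.2061 = 2.439.
df = n − k − 1 = 117 − 2 − 1 = 114.
Two-sided p ≈ 0.0163, which is ≥ 0.01, so fail to reject H₀.
The data do not give significant evidence of an association between waist circumference and body fat percentage, after adjusting for the other predictors.

t = 2.439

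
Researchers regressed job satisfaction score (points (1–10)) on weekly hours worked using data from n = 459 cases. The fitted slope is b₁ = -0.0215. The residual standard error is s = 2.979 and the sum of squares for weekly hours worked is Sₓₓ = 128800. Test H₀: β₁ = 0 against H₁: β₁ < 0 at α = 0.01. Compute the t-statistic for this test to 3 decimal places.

SE(b₁) = s/√Sₓₓ = 2.979/√128800 = 0.00830066.
t = -0.0215 / 0.00830066 = -2.590.
df = n − 2 = 457.
One-sided p ≈ 0.0049, which is < 0.01, so reject H₀.
There is evidence that the true slope on weekly hours worked is negative.

t = -2.590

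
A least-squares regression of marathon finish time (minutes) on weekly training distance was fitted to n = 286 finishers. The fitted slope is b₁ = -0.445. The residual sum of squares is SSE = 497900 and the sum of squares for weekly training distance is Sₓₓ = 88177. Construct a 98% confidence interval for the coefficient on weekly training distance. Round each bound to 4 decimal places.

MSE = SSE/(n − 2) = 497900/284 = 1753.17.
SE(b₁) = √(MSE/Sₓₓ) = √(1753.17/88177) = 0.141005.
df = n − 2 = 284.
t* = t_{0.01, 284} = 2.33955.
Margin = t* × SE = 2.33955 × 0.141005 = 0.329888.
CI: -0.445 ± 0.329888 → (-0.7749, -0.1151).
With 98% confidence, each one-unit increase in weekly training distance is associated with a change of between -0.7749 and -0.1151 minutes in marathon finish time.

(-0.7749, -0.1151)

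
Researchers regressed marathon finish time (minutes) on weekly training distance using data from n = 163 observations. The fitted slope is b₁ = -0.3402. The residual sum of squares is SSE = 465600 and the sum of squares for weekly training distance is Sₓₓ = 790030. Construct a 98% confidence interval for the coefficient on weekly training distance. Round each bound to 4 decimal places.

MSE = SSE/(n − 2) = 465600/161 = 2891.93.
SE(b₁) = √(MSE/Sₓₓ) = √(2891.93/790030) = 0.0605023.
df = n − 2 = 161.
t* = t_{0.01, 161} = 2.349732.
Margin = t* × SE = 2.349732 × 0.0605023 = 0.142164.
CI: -0.3402 ± 0.142164 → (-0.4824, -0.1980).
With 98% confidence, each one-unit increase in weekly training distance is associated with a change of between -0.4824 and -0.1980 minutes in marathon finish time.

(-0.4824, -0.1980)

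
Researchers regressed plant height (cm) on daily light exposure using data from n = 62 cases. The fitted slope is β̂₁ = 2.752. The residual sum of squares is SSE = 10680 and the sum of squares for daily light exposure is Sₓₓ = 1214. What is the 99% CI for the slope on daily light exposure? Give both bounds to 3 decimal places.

MSE = SSE/(n − 2) = 10680/60 = 178.
SE(β̂₁) = √(MSE/Sₓₓ) = √(178/1214) = 0.382913.
df = n − 2 = 60.
t* = t_{0.005, 60} = 2.660283.
Margin = t* × SE = 2.660283 × 0.382913 = 1.01866.
CI: 2.752 ± 1.01866 → (1.733, 3.771).
With 99% confidence, each one-unit increase in daily light exposure is associated with a change of between 1.733 and 3.771 cm in plant height.

(1.733, 3.771)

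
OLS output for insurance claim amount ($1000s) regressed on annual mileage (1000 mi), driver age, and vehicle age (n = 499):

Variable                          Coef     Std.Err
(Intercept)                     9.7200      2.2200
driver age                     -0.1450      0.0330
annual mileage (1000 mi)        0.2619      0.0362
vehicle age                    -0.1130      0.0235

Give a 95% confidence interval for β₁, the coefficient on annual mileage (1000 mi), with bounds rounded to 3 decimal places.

Read off: b = 0.2619, SE = 0.0362 for annual mileage (1000 mi).
df = n − k − 1 = 499 − 3 − 1 = 495.
t* = t_{0.025, 495} = 1.964768.
Margin = t* × SE = 1.964768 × 0.0362 = 0.07112.
CI: 0.2619 ± 0.07112 → (0.191, 0.333).

(0.191, 0.333)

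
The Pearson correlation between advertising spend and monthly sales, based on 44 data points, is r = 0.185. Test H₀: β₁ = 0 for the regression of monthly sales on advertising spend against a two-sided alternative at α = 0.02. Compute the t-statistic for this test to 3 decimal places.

t = 1.220

t = r·√(n − 2)/√(1 − r²) = 0.185·√42/√0.965775 = 1.220.
df = n − 2 = 42.
Two-sided p ≈ 0.2293, which is ≥ 0.02, so fail to reject H₀.
The data do not give significant evidence of a linear association between advertising spend and monthly sales.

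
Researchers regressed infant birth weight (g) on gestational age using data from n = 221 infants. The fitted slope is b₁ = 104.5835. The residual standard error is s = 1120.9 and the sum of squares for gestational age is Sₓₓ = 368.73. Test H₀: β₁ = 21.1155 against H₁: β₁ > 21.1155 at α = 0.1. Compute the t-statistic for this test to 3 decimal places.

t = 1.430

SE(b₁) = s/√Sₓₓ = 1120.9/√368.73 = 58.3731.
t = (104.5835 − 21.1155) / 58.3731 = 1.430.
df = n − 2 = 219.
One-sided p ≈ 0.0771, which is < 0.1, so reject H₀.
There is evidence that the true slope on gestational age exceeds 21.1155 g per unit.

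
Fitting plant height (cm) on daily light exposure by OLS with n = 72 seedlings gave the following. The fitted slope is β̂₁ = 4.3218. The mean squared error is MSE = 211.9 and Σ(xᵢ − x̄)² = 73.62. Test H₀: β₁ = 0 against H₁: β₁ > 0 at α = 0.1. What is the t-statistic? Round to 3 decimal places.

t = 2.547

SE(β̂₁) = √(MSE/Sₓₓ) = √(211.9/73.62) = 1.69655.
t = 4.3218 / 1.69655 = 2.547.
df = n − 2 = 70.
One-sided p ≈ 0.0065, which is < 0.1, so reject H₀.
There is evidence that the true slope on daily light exposure is positive.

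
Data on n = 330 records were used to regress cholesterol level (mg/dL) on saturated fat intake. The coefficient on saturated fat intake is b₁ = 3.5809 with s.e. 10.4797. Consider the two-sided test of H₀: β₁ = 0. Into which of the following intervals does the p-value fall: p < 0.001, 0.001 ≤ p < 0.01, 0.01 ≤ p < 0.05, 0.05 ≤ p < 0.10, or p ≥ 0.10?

t = 3.5809 / 10.4797 = 0.342.
df = n − 2 = 330 − 2 = 328.
Two-sided p = 2·P(T_{328} > |t|) ≈ 0.7328.
So p ≥ 0.10.

p ≥ 0.10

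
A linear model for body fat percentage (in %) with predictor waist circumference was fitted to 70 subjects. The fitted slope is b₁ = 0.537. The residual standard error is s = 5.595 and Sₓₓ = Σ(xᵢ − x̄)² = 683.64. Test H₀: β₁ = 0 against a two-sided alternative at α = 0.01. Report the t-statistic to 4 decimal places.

SE(b₁) = s/√Sₓₓ = 5.595/√683.64 = 0.213986.
t = 0.537 / 0.213986 = 2.5095.
df = n − 2 = 68.
Two-sided p ≈ 0.0145, which is ≥ 0.01, so fail to reject H₀.
The data do not give significant evidence of an association between waist circumference and body fat percentage.

t = 2.5095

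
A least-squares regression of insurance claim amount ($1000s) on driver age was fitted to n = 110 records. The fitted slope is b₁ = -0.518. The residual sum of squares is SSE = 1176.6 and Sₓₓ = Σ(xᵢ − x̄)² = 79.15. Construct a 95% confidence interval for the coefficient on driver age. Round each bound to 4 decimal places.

(-1.2534, 0.2174)

MSE = SSE/(n − 2) = 1176.6/108 = 10.8944.
SE(b₁) = √(MSE/Sₓₓ) = √(10.8944/79.15) = 0.371003.
df = n − 2 = 108.
t* = t_{0.025, 108} = 1.982173.
Margin = t* × SE = 1.982173 × 0.371003 = 0.735392.
CI: -0.518 ± 0.735392 → (-1.2534, 0.2174).
With 95% confidence, each one-unit increase in driver age is associated with a change of between -1.2534 and 0.2174 $1000s in insurance claim amount.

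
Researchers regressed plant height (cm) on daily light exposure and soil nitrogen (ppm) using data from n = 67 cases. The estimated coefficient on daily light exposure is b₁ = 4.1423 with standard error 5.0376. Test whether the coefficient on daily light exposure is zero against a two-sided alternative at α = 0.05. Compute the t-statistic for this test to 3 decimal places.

H₀: β₁ = 0 vs H₁: β₁ ≠ 0.
t = (b₁ − β₁⁰)/SE = 4.1423 / 5.0376 = 0.822.
df = n − k − 1 = 67 − 2 − 1 = 64.
Two-sided p ≈ 0.4140, which is ≥ 0.05, so fail to reject H₀.
The data do not give significant evidence of an association between daily light exposure and plant height, after adjusting for the other predictors.

t = 0.822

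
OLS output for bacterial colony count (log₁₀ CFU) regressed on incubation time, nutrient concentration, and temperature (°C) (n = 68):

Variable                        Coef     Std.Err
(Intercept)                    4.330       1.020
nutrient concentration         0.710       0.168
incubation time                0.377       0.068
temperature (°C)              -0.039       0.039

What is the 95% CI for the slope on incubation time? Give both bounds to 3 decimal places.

(0.241, 0.513)

Read off: b = 0.377, SE = 0.068 for incubation time.
df = n − k − 1 = 68 − 3 − 1 = 64.
t* = t_{0.025, 64} = 1.99773.
Margin = t* × SE = 1.99773 × 0.068 = 0.13585.
CI: 0.377 ± 0.13585 → (0.241, 0.513).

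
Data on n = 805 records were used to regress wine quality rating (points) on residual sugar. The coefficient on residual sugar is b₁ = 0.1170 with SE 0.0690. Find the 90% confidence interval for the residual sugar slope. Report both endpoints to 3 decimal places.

df = n − 2 = 805 − 2 = 803.
t* = t_{0.05, 803} = 1.646753.
Margin = t* × SE = 1.646753 × 0.0690 = 0.11363.
CI: 0.1170 ± 0.11363 → (0.003, 0.231).
With 90% confidence, each one-unit increase in residual sugar is associated with a change of between 0.003 and 0.231 points in wine quality rating.

(0.003, 0.231)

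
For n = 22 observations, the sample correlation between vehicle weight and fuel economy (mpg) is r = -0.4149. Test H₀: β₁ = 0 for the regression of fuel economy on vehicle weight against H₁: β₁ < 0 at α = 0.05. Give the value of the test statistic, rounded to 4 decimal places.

t = r·√(n − 2)/√(1 − r²) = -0.4149·√20/√0.827858 = -2.0393.
df = n − 2 = 20.
One-sided p ≈ 0.0274, which is < 0.05, so reject H₀.
There is evidence of a linear association between vehicle weight and fuel economy.

t = -2.0393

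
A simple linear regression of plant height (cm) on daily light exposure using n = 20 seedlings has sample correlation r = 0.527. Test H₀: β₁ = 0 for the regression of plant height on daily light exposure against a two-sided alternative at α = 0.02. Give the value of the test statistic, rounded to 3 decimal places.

t = r·√(n − 2)/√(1 − r²) = 0.527·√18/√0.722271 = 2.631.
df = n − 2 = 18.
Two-sided p ≈ 0.0170, which is < 0.02, so reject H₀.
There is evidence of a linear association between daily light exposure and plant height.

t = 2.631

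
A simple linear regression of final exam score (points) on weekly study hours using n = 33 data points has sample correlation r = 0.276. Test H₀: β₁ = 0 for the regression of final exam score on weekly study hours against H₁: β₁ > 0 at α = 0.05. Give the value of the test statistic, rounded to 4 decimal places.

t = r·√(n − 2)/√(1 − r²) = 0.276·√31/√0.923824 = 1.5988.
df = n − 2 = 31.
One-sided p ≈ 0.0600, which is ≥ 0.05, so fail to reject H₀.
The data do not give significant evidence of a linear association between weekly study hours and final exam score.

t = 1.5988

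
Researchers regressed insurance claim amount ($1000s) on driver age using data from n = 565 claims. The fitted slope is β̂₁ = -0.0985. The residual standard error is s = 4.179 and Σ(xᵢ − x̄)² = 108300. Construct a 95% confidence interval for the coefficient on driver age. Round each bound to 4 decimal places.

SE(β̂₁) = s/√Sₓₓ = 4.179/√108300 = 0.0126987.
df = n − 2 = 563.
t* = t_{0.025, 563} = 1.964187.
Margin = t* × SE = 1.964187 × 0.0126987 = 0.024943.
CI: -0.0985 ± 0.024943 → (-0.1234, -0.0736).
With 95% confidence, each one-unit increase in driver age is associated with a change of between -0.1234 and -0.0736 $1000s in insurance claim amount.

(-0.1234, -0.0736)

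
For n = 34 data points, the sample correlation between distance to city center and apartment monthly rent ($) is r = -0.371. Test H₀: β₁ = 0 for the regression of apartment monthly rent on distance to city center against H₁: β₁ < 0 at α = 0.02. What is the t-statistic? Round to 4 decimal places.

t = r·√(n − 2)/√(1 − r²) = -0.371·√32/√0.862359 = -2.2600.
df = n − 2 = 32.
One-sided p ≈ 0.0154, which is < 0.02, so reject H₀.
There is evidence of a linear association between distance to city center and apartment monthly rent.

t = -2.2600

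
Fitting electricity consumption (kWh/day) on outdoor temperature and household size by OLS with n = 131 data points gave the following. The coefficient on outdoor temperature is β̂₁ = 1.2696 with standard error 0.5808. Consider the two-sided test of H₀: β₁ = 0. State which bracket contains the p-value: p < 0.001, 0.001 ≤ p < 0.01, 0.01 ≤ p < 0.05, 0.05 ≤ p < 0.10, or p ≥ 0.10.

0.01 ≤ p < 0.05

t = 1.2696 / 0.5808 = 2.186.
df = n − k − 1 = 131 − 2 − 1 = 128.
Two-sided p = 2·P(T_{128} > |t|) ≈ 0.0306.
So 0.01 ≤ p < 0.05.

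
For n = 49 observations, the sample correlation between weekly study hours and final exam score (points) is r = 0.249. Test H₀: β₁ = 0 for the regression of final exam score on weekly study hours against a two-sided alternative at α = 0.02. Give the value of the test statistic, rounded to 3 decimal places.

t = r·√(n − 2)/√(1 − r²) = 0.249·√47/√0.937999 = 1.763.
df = n − 2 = 47.
Two-sided p ≈ 0.0845, which is ≥ 0.02, so fail to reject H₀.
The data do not give significant evidence of a linear association between weekly study hours and final exam score.

t = 1.763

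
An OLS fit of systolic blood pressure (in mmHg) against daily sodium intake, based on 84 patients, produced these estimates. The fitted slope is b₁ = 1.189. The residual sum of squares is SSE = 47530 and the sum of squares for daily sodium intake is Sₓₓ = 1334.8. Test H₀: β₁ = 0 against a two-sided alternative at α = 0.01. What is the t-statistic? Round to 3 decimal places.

t = 1.804

MSE = SSE/(n − 2) = 47530/82 = 579.634.
SE(b₁) = √(MSE/Sₓₓ) = √(579.634/1334.8) = 0.658975.
t = 1.189 / 0.658975 = 1.804.
df = n − 2 = 82.
Two-sided p ≈ 0.0749, which is ≥ 0.01, so fail to reject H₀.
The data do not give significant evidence of an association between daily sodium intake and systolic blood pressure.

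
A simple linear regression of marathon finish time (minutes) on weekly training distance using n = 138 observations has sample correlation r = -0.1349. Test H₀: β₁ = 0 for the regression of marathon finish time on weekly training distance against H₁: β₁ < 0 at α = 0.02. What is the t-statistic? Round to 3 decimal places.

t = -1.588

t = r·√(n − 2)/√(1 − r²) = -0.1349·√136/√0.981802 = -1.588.
df = n − 2 = 136.
One-sided p ≈ 0.0573, which is ≥ 0.02, so fail to reject H₀.
The data do not give significant evidence of a linear association between weekly training distance and marathon finish time.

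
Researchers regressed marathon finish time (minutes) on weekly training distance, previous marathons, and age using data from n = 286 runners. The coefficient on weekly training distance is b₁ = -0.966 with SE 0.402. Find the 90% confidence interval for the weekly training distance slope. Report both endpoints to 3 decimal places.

df = n − k − 1 = 286 − 3 − 1 = 282.
t* = t_{0.05, 282} = 1.650275.
Margin = t* × SE = 1.650275 × 0.402 = 0.66341.
CI: -0.966 ± 0.66341 → (-1.629, -0.303).
With 90% confidence, each one-unit increase in weekly training distance is associated with a change of between -1.629 and -0.303 minutes in marathon finish time, holding the other predictors fixed.

(-1.629, -0.303)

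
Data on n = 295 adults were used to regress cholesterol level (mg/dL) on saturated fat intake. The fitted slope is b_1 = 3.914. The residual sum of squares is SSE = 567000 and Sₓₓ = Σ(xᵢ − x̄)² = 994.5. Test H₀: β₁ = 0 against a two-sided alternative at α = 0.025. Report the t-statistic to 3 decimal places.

MSE = SSE/(n − 2) = 567000/293 = 1935.15.
SE(b_1) = √(MSE/Sₓₓ) = √(1935.15/994.5) = 1.39494.
t = 3.914 / 1.39494 = 2.806.
df = n − 2 = 293.
Two-sided p ≈ 0.0054, which is < 0.025, so reject H₀.
There is evidence that saturated fat intake is associated with cholesterol level.

t = 2.806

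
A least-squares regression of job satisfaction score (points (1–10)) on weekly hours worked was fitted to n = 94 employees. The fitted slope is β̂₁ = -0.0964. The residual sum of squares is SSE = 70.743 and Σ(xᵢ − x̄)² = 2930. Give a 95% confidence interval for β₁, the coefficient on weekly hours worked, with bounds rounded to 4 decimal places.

MSE = SSE/(n − 2) = 70.743/92 = 0.768946.
SE(β̂₁) = √(MSE/Sₓₓ) = √(0.768946/2930) = 0.0162.
df = n − 2 = 92.
t* = t_{0.025, 92} = 1.986086.
Margin = t* × SE = 1.986086 × 0.0162 = 0.032175.
CI: -0.0964 ± 0.032175 → (-0.1286, -0.0642).
With 95% confidence, each one-unit increase in weekly hours worked is associated with a change of between -0.1286 and -0.0642 points (1–10) in job satisfaction score.

(-0.1286, -0.0642)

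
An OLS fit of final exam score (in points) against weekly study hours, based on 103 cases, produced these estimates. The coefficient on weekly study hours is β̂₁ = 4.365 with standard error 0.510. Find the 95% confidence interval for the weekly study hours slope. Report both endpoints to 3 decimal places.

(3.353, 5.377)

df = n − 2 = 103 − 2 = 101.
t* = t_{0.025, 101} = 1.983731.
Margin = t* × SE = 1.983731 × 0.510 = 1.01170.
CI: 4.365 ± 1.01170 → (3.353, 5.377).
With 95% confidence, each one-unit increase in weekly study hours is associated with a change of between 3.353 and 5.377 points in final exam score.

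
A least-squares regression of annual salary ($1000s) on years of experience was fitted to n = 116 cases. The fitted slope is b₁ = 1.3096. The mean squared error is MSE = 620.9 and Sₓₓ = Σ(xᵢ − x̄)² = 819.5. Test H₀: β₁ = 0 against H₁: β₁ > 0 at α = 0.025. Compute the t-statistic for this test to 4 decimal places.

SE(b₁) = √(MSE/Sₓₓ) = √(620.9/819.5) = 0.870435.
t = 1.3096 / 0.870435 = 1.5045.
df = n − 2 = 114.
One-sided p ≈ 0.0676, which is ≥ 0.025, so fail to reject H₀.
The data do not give significant evidence that the true slope on years of experience is positive.

t = 1.5045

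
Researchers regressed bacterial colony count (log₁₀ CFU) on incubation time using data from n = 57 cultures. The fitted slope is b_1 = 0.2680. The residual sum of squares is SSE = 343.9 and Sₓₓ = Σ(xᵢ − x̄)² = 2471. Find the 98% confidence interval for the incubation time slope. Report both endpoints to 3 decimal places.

(0.147, 0.389)

MSE = SSE/(n − 2) = 343.9/55 = 6.25273.
SE(b_1) = √(MSE/Sₓₓ) = √(6.25273/2471) = 0.0503035.
df = n − 2 = 55.
t* = t_{0.01, 55} = 2.396081.
Margin = t* × SE = 2.396081 × 0.0503035 = 0.12053.
CI: 0.2680 ± 0.12053 → (0.147, 0.389).
With 98% confidence, each one-unit increase in incubation time is associated with a change of between 0.147 and 0.389 log₁₀ CFU in bacterial colony count.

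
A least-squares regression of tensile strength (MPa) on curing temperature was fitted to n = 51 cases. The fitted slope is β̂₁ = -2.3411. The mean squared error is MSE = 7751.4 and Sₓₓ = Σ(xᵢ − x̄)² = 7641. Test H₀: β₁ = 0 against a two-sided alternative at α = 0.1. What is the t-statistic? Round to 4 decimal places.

t = -2.3244

SE(β̂₁) = √(MSE/Sₓₓ) = √(7751.4/7641) = 1.0072.
t = -2.3411 / 1.0072 = -2.3244.
df = n − 2 = 49.
Two-sided p ≈ 0.0243, which is < 0.1, so reject H₀.
There is evidence that curing temperature is associated with tensile strength.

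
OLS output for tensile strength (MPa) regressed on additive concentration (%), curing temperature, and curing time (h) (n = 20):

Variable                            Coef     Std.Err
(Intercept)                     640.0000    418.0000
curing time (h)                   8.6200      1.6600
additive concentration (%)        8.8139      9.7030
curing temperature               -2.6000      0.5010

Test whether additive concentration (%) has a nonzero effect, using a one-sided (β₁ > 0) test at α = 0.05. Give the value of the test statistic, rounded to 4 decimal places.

t = 0.9084

Read off: b = 8.8139, SE = 9.7030 for additive concentration (%).
H₀: β₁ = 0 vs H₁: β₁ > 0.
t = 8.8139 / 9.7030 = 0.9084.
df = n − k − 1 = 20 − 3 − 1 = 16.
One-sided p ≈ 0.1886, which is ≥ 0.05, so fail to reject H₀.
The data do not give significant evidence that the true slope on additive concentration (%) is positive, holding the other predictors fixed.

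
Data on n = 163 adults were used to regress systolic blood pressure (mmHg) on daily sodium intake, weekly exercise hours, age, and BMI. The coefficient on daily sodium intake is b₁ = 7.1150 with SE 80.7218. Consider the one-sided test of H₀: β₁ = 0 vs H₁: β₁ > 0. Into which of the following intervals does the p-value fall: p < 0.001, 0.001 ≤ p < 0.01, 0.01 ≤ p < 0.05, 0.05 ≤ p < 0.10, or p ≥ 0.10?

p ≥ 0.10

t = 7.1150 / 80.7218 = 0.088.
df = n − k − 1 = 163 − 4 − 1 = 158.
One-sided p = P(T_{158} > t) ≈ 0.4649.
So p ≥ 0.10.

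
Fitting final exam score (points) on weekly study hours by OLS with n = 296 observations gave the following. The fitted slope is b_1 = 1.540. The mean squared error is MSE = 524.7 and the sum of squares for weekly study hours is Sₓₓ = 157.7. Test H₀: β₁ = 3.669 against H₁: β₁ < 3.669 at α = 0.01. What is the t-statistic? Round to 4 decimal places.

SE(b_1) = √(MSE/Sₓₓ) = √(524.7/157.7) = 1.82406.
t = (1.540 − 3.669) / 1.82406 = -1.1672.
df = n − 2 = 294.
One-sided p ≈ 0.1220, which is ≥ 0.01, so fail to reject H₀.
The data do not give significant evidence that the true slope on weekly study hours is below 3.669 points per unit.

t = -1.1672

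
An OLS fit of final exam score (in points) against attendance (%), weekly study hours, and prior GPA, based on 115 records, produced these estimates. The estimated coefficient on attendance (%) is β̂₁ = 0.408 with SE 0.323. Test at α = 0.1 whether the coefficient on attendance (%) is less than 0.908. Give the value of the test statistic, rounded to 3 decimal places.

t = -1.548

H₀: β₁ = 0.908 vs H₁: β₁ < 0.908.
t = (β̂₁ − β₁⁰)/SE = (0.408 − 0.908) / 0.323 = -1.548.
df = n − k − 1 = 115 − 3 − 1 = 111.
One-sided p ≈ 0.0622, which is < 0.1, so reject H₀.
There is evidence that the true slope on attendance (%) is below 0.908 points per unit, holding the other predictors fixed.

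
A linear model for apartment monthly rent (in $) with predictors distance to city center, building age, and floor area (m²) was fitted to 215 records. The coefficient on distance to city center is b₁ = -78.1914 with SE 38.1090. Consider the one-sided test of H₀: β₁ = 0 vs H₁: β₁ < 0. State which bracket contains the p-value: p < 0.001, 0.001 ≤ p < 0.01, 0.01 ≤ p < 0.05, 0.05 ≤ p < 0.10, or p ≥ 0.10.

t = -78.1914 / 38.1090 = -2.052.
df = n − k − 1 = 215 − 3 − 1 = 211.
One-sided p = P(T_{211} < t) ≈ 0.0207.
So 0.01 ≤ p < 0.05.

0.01 ≤ p < 0.05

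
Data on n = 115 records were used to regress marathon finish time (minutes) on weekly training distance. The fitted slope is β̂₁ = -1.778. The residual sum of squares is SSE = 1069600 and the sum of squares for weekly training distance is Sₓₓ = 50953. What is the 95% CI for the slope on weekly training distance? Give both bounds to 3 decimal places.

MSE = SSE/(n − 2) = 1069600/113 = 9465.49.
SE(β̂₁) = √(MSE/Sₓₓ) = √(9465.49/50953) = 0.431009.
df = n − 2 = 113.
t* = t_{0.025, 113} = 1.98118.
Margin = t* × SE = 1.98118 × 0.431009 = 0.85391.
CI: -1.778 ± 0.85391 → (-2.632, -0.924).
With 95% confidence, each one-unit increase in weekly training distance is associated with a change of between -2.632 and -0.924 minutes in marathon finish time.

(-2.632, -0.924)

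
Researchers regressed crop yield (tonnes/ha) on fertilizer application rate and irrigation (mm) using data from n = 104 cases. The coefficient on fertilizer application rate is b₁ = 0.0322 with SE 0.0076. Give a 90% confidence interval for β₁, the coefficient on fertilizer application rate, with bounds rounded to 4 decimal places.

df = n − k − 1 = 104 − 2 − 1 = 101.
t* = t_{0.05, 101} = 1.660081.
Margin = t* × SE = 1.660081 × 0.0076 = 0.012617.
CI: 0.0322 ± 0.012617 → (0.0196, 0.0448).
With 90% confidence, each one-unit increase in fertilizer application rate is associated with a change of between 0.0196 and 0.0448 tonnes/ha in crop yield, holding the other predictors fixed.

(0.0196, 0.0448)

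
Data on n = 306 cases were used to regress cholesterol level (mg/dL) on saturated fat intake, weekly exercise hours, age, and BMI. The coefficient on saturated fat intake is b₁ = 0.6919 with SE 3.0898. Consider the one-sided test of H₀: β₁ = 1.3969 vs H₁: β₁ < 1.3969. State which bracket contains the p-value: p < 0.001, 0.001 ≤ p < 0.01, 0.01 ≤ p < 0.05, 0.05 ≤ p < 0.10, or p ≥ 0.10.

p ≥ 0.10

t = (0.6919 − 1.3969) / 3.0898 = -0.228.
df = n − k − 1 = 306 − 4 − 1 = 301.
One-sided p = P(T_{301} < t) ≈ 0.4098.
So p ≥ 0.10.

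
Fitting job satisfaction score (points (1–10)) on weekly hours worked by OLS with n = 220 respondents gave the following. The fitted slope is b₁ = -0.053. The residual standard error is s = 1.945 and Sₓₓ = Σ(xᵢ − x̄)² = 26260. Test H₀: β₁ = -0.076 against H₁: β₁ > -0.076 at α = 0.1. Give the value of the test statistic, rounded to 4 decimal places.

SE(b₁) = s/√Sₓₓ = 1.945/√26260 = 0.0120025.
t = (-0.053 − (-0.076)) / 0.0120025 = 1.9163.
df = n − 2 = 218.
One-sided p ≈ 0.0283, which is < 0.1, so reject H₀.
There is evidence that the true slope on weekly hours worked exceeds -0.076 points (1–10) per unit.

t = 1.9163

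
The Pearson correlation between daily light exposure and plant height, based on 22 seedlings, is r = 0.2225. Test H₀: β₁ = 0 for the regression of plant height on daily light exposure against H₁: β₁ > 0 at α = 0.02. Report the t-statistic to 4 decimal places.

t = 1.0206

t = r·√(n − 2)/√(1 − r²) = 0.2225·√20/√0.950494 = 1.0206.
df = n − 2 = 20.
One-sided p ≈ 0.1598, which is ≥ 0.02, so fail to reject H₀.
The data do not give significant evidence of a linear association between daily light exposure and plant height.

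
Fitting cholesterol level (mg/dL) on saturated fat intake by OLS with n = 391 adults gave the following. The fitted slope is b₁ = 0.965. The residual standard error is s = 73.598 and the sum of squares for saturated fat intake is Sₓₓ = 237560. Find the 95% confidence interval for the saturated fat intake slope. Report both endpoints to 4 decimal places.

SE(b₁) = s/√Sₓₓ = 73.598/√237560 = 0.151001.
df = n − 2 = 389.
t* = t_{0.025, 389} = 1.966081.
Margin = t* × SE = 1.966081 × 0.151001 = 0.296880.
CI: 0.965 ± 0.296880 → (0.6681, 1.2619).
With 95% confidence, each one-unit increase in saturated fat intake is associated with a change of between 0.6681 and 1.2619 mg/dL in cholesterol level.

(0.6681, 1.2619)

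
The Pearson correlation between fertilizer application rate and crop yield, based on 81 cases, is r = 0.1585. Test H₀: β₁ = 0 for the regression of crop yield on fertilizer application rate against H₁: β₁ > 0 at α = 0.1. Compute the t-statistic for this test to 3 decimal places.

t = 1.427

t = r·√(n − 2)/√(1 − r²) = 0.1585·√79/√0.974878 = 1.427.
df = n − 2 = 79.
One-sided p ≈ 0.0788, which is < 0.1, so reject H₀.
There is evidence of a linear association between fertilizer application rate and crop yield.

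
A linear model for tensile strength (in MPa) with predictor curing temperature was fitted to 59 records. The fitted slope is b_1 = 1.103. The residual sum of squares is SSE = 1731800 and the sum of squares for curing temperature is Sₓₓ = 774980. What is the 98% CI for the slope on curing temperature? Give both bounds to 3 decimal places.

MSE = SSE/(n − 2) = 1731800/57 = 30382.5.
SE(b_1) = √(MSE/Sₓₓ) = √(30382.5/774980) = 0.198.
df = n − 2 = 57.
t* = t_{0.01, 57} = 2.393568.
Margin = t* × SE = 2.393568 × 0.198 = 0.47393.
CI: 1.103 ± 0.47393 → (0.629, 1.577).
With 98% confidence, each one-unit increase in curing temperature is associated with a change of between 0.629 and 1.577 MPa in tensile strength.

(0.629, 1.577)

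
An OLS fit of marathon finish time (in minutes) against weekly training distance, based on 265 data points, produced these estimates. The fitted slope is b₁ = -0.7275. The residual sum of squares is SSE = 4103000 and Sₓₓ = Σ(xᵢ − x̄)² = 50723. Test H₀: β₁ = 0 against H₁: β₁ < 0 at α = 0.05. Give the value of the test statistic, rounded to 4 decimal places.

MSE = SSE/(n − 2) = 4103000/263 = 15600.8.
SE(b₁) = √(MSE/Sₓₓ) = √(15600.8/50723) = 0.554588.
t = -0.7275 / 0.554588 = -1.3118.
df = n − 2 = 263.
One-sided p ≈ 0.0954, which is ≥ 0.05, so fail to reject H₀.
The data do not give significant evidence that the true slope on weekly training distance is negative.

t = -1.3118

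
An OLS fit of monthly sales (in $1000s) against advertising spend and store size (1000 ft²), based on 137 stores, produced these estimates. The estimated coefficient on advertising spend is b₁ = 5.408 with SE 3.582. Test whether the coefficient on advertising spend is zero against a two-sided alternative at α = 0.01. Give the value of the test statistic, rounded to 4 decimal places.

H₀: β₁ = 0 vs H₁: β₁ ≠ 0.
t = (b₁ − β₁⁰)/SE = 5.408 / 3.582 = 1.5098.
df = n − k − 1 = 137 − 2 − 1 = 134.
Two-sided p ≈ 0.1335, which is ≥ 0.01, so fail to reject H₀.
The data do not give significant evidence of an association between advertising spend and monthly sales, after adjusting for the other predictors.

t = 1.5098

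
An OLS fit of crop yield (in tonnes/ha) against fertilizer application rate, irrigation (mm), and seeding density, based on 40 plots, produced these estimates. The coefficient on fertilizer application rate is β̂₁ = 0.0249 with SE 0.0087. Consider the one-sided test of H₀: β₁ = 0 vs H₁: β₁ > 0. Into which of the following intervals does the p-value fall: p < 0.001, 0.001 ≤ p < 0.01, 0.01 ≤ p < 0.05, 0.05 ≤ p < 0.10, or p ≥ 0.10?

0.001 ≤ p < 0.01

t = 0.0249 / 0.0087 = 2.862.
df = n − k − 1 = 40 − 3 − 1 = 36.
One-sided p = P(T_{36} > t) ≈ 0.0035.
So 0.001 ≤ p < 0.01.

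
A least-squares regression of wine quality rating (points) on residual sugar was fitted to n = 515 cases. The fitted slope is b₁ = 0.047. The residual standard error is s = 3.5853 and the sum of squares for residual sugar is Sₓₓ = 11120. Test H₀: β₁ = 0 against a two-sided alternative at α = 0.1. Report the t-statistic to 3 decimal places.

t = 1.382

SE(b₁) = s/√Sₓₓ = 3.5853/√11120 = 0.0339995.
t = 0.047 / 0.0339995 = 1.382.
df = n − 2 = 513.
Two-sided p ≈ 0.1675, which is ≥ 0.1, so fail to reject H₀.
The data do not give significant evidence of an association between residual sugar and wine quality rating.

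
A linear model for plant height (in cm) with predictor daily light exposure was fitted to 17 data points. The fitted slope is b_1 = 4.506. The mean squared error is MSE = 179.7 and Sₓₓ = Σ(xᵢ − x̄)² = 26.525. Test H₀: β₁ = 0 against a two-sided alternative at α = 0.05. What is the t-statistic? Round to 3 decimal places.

SE(b_1) = √(MSE/Sₓₓ) = √(179.7/26.525) = 2.60283.
t = 4.506 / 2.60283 = 1.731.
df = n − 2 = 15.
Two-sided p ≈ 0.1039, which is ≥ 0.05, so fail to reject H₀.
The data do not give significant evidence of an association between daily light exposure and plant height.

t = 1.731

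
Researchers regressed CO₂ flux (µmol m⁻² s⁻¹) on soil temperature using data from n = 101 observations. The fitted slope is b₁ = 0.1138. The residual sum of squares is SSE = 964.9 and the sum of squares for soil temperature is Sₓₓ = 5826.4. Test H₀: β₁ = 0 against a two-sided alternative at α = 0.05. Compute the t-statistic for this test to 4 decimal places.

MSE = SSE/(n − 2) = 964.9/99 = 9.74646.
SE(b₁) = √(MSE/Sₓₓ) = √(9.74646/5826.4) = 0.0409.
t = 0.1138 / 0.0409 = 2.7824.
df = n − 2 = 99.
Two-sided p ≈ 0.0065, which is < 0.05, so reject H₀.
There is evidence that soil temperature is associated with CO₂ flux.

t = 2.7824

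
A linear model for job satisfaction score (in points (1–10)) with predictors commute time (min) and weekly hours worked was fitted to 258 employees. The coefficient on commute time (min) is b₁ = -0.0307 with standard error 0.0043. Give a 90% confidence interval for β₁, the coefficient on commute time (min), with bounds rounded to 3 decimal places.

df = n − k − 1 = 258 − 2 − 1 = 255.
t* = t_{0.05, 255} = 1.650851.
Margin = t* × SE = 1.650851 × 0.0043 = 0.00710.
CI: -0.0307 ± 0.00710 → (-0.038, -0.024).
With 90% confidence, each one-unit increase in commute time (min) is associated with a change of between -0.038 and -0.024 points (1–10) in job satisfaction score, holding the other predictors fixed.

(-0.038, -0.024)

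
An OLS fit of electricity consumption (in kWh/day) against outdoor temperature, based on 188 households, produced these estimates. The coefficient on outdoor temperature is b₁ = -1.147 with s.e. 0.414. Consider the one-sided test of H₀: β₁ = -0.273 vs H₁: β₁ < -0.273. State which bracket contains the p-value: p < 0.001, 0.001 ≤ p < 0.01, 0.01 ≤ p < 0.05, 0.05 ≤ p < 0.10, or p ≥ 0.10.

t = (-1.147 − (-0.273)) / 0.414 = -2.111.
df = n − 2 = 188 − 2 = 186.
One-sided p = P(T_{186} < t) ≈ 0.0180.
So 0.01 ≤ p < 0.05.

0.01 ≤ p < 0.05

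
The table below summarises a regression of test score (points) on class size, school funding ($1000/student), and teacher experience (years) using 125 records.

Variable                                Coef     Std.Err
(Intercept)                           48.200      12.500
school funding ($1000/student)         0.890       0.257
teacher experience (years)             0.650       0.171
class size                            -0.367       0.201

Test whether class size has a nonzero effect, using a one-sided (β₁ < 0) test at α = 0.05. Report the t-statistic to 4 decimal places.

t = -1.8259

Read off: b = -0.367, SE = 0.201 for class size.
H₀: β₁ = 0 vs H₁: β₁ < 0.
t = -0.367 / 0.201 = -1.8259.
df = n − k − 1 = 125 − 3 − 1 = 121.
One-sided p ≈ 0.0352, which is < 0.05, so reject H₀.
There is evidence that the true slope on class size is negative, holding the other predictors fixed.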